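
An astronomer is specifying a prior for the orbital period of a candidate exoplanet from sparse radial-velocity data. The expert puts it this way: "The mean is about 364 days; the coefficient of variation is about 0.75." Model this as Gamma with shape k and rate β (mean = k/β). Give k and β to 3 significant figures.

k ≈ 1.78, β ≈ 0.00488

For Gamma(k, rate β): mean = k/β, variance = k/β², so CV = 1/√k.
CV = 0.75, hence k = 1/CV² = 1.78.
Then β = k/mean = 1.78/364 = 0.00488.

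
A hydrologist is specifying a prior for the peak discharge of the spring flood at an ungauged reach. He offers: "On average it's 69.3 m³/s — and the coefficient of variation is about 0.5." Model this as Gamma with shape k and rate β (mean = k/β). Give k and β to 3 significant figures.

k ≈ 4, β ≈ 0.0577

For Gamma(k, rate β): mean = k/β, variance = k/β², so CV = 1/√k.
CV = 0.5, hence k = 1/CV² = 4.
Then β = k/mean = 4/69.3 = 0.0577.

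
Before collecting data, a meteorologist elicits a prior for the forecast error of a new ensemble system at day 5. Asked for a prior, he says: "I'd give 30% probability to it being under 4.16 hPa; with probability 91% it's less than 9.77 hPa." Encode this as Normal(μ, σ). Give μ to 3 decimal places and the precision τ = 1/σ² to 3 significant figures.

μ = 5.737, τ = 0.111

The p-quantile of Normal(μ,σ) is μ + z_p·σ, with z_{0.3} = -0.5244 and z_{0.91} = 1.341.
Eliminate σ: μ = (z₂·x₁ − z₁·x₂)/(z₂ − z₁) = (1.341·4.16 − (-0.5244)·9.77)/1.865 = 5.737.
Then σ = (x₂ − x₁)/(z₂ − z₁) = (9.77 − 4.16)/1.865 = 3.008.
Precision τ = 1/σ² = 1/3.008² = 0.111.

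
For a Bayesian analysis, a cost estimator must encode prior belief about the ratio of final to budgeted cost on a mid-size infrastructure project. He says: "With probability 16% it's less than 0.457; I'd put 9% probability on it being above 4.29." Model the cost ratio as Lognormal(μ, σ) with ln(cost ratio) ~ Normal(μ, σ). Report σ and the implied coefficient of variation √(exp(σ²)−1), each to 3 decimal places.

If T ~ Lognormal(μ,σ) then ln T ~ Normal(μ,σ), so the p-quantile of ln T is μ + z_p·σ.
ln(0.457) = -0.7831 and ln(4.29) = 1.456; z_{0.16} = -0.9945, z_{0.91} = 1.341.
σ = (1.456 − -0.7831)/(1.341 − (-0.9945)) = 0.959.
μ = -0.7831 − (-0.9945)·0.959 = 0.171.
CV = √(exp(σ²)−1) = √(exp(0.9196)−1) = 1.228.

σ ≈ 0.959, CV ≈ 1.228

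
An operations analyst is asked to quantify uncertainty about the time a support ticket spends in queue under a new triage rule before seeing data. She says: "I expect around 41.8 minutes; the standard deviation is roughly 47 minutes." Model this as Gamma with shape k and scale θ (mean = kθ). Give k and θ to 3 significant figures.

k ≈ 0.791, θ ≈ 52.8

For Gamma(k, scale θ): mean = kθ, variance = kθ², so CV = 1/√k.
CV = SD/mean = 47/41.8 = 1.124, hence k = 1/CV² = 0.791.
Then θ = mean/k = 41.8/0.791 = 52.8.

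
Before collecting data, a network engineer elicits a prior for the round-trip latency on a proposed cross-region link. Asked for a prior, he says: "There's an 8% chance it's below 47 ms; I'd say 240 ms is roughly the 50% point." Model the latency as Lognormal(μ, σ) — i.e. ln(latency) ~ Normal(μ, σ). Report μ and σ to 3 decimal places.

If T ~ Lognormal(μ,σ) then ln T ~ Normal(μ,σ), so the p-quantile of ln T is μ + z_p·σ.
ln(47) = 3.85 and ln(240) = 5.481; z_{0.08} = -1.405, z_{0.5} = 0.
σ = (5.481 − 3.85)/(0 − (-1.405)) = 1.160.
μ = 3.85 − (-1.405)·1.160 = 5.481.

μ ≈ 5.481, σ ≈ 1.160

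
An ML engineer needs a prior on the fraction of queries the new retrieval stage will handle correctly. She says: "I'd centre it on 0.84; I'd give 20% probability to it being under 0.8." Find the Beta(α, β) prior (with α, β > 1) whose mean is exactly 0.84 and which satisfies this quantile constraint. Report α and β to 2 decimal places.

With mean 0.84 fixed, write α = 0.84s, β = 0.16s where s = α+β.
Need P(θ < 0.8) = 0.2 under Beta(0.84s, 0.16s). Normal approximation: (q−m)/√(m(1−m)/s) ≈ z_{0.2} = -0.842, so s ≈ 0.84·0.16·(-0.842)²/(0.8−0.84)² = 59.5.
At s = 59.5: P(θ<0.8) ≈ 0.193. Adjusting to match 0.2 gives s ≈ 55.09.
So α = 0.84·55.09 ≈ 46.27, β = 0.16·55.09 ≈ 8.81.

α ≈ 46.27, β ≈ 8.81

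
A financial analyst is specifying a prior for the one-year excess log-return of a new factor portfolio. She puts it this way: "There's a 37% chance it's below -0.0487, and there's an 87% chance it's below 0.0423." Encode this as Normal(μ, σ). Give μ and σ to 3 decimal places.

μ = -0.028, σ = 0.062

The p-quantile of Normal(μ,σ) is μ + z_p·σ, with z_{0.37} = -0.3319 and z_{0.87} = 1.126.
Eliminate σ: μ = (z₂·x₁ − z₁·x₂)/(z₂ − z₁) = (1.126·-0.0487 − (-0.3319)·0.0423)/1.458 = -0.028.
Then σ = (x₂ − x₁)/(z₂ − z₁) = (0.0423 − -0.0487)/1.458 = 0.062.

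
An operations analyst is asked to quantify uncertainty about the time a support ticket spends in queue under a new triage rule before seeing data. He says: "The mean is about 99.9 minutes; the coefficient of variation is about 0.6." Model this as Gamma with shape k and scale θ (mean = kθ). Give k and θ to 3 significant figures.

k ≈ 2.78, θ ≈ 36

For Gamma(k, scale θ): mean = kθ, variance = kθ², so CV = 1/√k.
CV = 0.6, hence k = 1/CV² = 2.78.
Then θ = mean/k = 99.9/2.78 = 36.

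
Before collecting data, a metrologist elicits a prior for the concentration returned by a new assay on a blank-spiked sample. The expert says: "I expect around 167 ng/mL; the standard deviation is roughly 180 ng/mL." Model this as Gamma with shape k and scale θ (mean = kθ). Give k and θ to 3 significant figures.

k ≈ 0.861, θ ≈ 194

For Gamma(k, scale θ): mean = kθ, variance = kθ², so CV = 1/√k.
CV = SD/mean = 180/167 = 1.078, hence k = 1/CV² = 0.861.
Then θ = mean/k = 167/0.861 = 194.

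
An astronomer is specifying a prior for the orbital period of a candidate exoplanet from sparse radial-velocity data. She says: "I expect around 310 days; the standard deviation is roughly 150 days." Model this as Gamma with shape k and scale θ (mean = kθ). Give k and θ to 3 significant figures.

For Gamma(k, scale θ): mean = kθ, variance = kθ², so CV = 1/√k.
CV = SD/mean = 150/310 = 0.4839, hence k = 1/CV² = 4.27.
Then θ = mean/k = 310/4.27 = 72.6.

k ≈ 4.27, θ ≈ 72.6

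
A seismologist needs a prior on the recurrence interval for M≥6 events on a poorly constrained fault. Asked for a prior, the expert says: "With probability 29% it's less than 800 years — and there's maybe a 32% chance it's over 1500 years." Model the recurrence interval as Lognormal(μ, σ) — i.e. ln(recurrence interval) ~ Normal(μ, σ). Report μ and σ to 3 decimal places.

If T ~ Lognormal(μ,σ) then ln T ~ Normal(μ,σ), so the p-quantile of ln T is μ + z_p·σ.
ln(800) = 6.685 and ln(1500) = 7.313; z_{0.29} = -0.5534, z_{0.68} = 0.4677.
σ = (7.313 − 6.685)/(0.4677 − (-0.5534)) = 0.616.
μ = 6.685 − (-0.5534)·0.616 = 7.025.

μ ≈ 7.025, σ ≈ 0.616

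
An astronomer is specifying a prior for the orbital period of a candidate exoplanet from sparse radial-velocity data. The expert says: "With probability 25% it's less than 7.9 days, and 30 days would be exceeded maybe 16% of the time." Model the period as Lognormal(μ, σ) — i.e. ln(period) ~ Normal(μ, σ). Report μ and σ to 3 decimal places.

If T ~ Lognormal(μ,σ) then ln T ~ Normal(μ,σ), so the p-quantile of ln T is μ + z_p·σ.
ln(7.9) = 2.067 and ln(30) = 3.401; z_{0.25} = -0.6745, z_{0.84} = 0.9945.
σ = (3.401 − 2.067)/(0.9945 − (-0.6745)) = 0.800.
μ = 2.067 − (-0.6745)·0.800 = 2.606.

μ ≈ 2.606, σ ≈ 0.800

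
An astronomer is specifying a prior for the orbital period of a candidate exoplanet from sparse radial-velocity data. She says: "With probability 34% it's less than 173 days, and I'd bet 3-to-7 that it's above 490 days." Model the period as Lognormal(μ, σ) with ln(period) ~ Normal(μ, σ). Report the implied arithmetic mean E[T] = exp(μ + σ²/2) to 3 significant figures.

E[T] ≈ 507 days

If T ~ Lognormal(μ,σ) then ln T ~ Normal(μ,σ), so the p-quantile of ln T is μ + z_p·σ.
ln(173) = 5.153 and ln(490) = 6.194; z_{0.34} = -0.4125, z_{0.7} = 0.5244.
σ = (6.194 − 5.153)/(0.5244 − (-0.4125)) = 1.111.
μ = 5.153 − (-0.4125)·1.111 = 5.612.
E[T] = exp(μ + σ²/2) = exp(5.612 + 0.6175) = 507 days.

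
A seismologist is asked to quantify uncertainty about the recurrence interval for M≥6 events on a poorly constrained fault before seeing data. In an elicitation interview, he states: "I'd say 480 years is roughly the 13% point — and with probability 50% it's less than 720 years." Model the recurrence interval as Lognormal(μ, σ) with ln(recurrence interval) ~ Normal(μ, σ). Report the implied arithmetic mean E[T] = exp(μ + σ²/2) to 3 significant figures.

If T ~ Lognormal(μ,σ) then ln T ~ Normal(μ,σ), so the p-quantile of ln T is μ + z_p·σ.
ln(480) = 6.174 and ln(720) = 6.579; z_{0.13} = -1.126, z_{0.5} = 0.
σ = (6.579 − 6.174)/(0 − (-1.126)) = 0.360.
μ = 6.174 − (-1.126)·0.360 = 6.579.
E[T] = exp(μ + σ²/2) = exp(6.579 + 0.0648) = 768 years.

E[T] ≈ 768 years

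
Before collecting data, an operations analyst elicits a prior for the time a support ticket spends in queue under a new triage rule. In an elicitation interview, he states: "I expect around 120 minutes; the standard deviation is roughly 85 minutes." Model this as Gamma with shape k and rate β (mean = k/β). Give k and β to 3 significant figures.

For Gamma(k, rate β): mean = k/β, variance = k/β², so CV = 1/√k.
CV = SD/mean = 85/120 = 0.7083, hence k = 1/CV² = 1.99.
Then β = k/mean = 1.99/120 = 0.0166.

k ≈ 1.99, β ≈ 0.0166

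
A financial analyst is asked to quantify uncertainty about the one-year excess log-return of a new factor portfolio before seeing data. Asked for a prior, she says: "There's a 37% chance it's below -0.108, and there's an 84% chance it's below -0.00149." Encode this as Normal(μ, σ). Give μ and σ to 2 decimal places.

μ = -0.08, σ = 0.08

The p-quantile of Normal(μ,σ) is μ + z_p·σ, with z_{0.37} = -0.3319 and z_{0.84} = 0.9945.
Eliminate σ: μ = (z₂·x₁ − z₁·x₂)/(z₂ − z₁) = (0.9945·-0.108 − (-0.3319)·-0.00149)/1.326 = -0.08.
Then σ = (x₂ − x₁)/(z₂ − z₁) = (-0.00149 − -0.108)/1.326 = 0.08.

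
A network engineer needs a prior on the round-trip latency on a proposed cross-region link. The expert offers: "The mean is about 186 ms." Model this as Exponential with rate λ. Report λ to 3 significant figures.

λ ≈ 0.00538

Exponential mean = 1/λ, so λ = 1/186.0 = 0.00538.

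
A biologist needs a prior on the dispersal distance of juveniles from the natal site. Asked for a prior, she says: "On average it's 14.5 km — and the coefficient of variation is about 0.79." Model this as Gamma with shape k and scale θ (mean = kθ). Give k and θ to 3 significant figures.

For Gamma(k, scale θ): mean = kθ, variance = kθ², so CV = 1/√k.
CV = 0.79, hence k = 1/CV² = 1.6.
Then θ = mean/k = 14.5/1.6 = 9.05.

k ≈ 1.6, θ ≈ 9.05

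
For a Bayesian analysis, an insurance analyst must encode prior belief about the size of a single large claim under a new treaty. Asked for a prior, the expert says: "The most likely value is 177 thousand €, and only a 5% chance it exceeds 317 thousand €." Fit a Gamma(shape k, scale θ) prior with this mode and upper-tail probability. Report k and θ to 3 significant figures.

Gamma(k,θ) with k>1 has mode (k−1)θ, so θ = 177/(k−1).
Need P(X < 317) = 0.95 with θ tied to k this way. Start at k = 2, θ = 177: P(X<317) ≈ 0.534.
Too low — raise k to concentrate. Iterating converges to k ≈ 9.21.
Then θ = 177/(9.21−1) ≈ 21.6.

k ≈ 9.21, θ ≈ 21.6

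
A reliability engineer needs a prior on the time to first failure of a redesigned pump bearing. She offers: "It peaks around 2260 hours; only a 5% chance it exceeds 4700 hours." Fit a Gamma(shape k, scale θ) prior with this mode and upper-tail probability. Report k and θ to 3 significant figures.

Gamma(k,θ) with k>1 has mode (k−1)θ, so θ = 2260/(k−1).
Need P(X < 4700) = 0.95 with θ tied to k this way. Start at k = 2, θ = 2260: P(X<4700) ≈ 0.615.
Too low — raise k to concentrate. Iterating converges to k ≈ 6.16.
Then θ = 2260/(6.16−1) ≈ 438.

k ≈ 6.16, θ ≈ 438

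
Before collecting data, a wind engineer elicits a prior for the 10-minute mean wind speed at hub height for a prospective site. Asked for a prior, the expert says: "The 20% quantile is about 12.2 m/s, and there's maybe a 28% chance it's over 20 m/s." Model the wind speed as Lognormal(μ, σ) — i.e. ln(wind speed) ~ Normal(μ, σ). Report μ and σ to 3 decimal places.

If T ~ Lognormal(μ,σ) then ln T ~ Normal(μ,σ), so the p-quantile of ln T is μ + z_p·σ.
ln(12.2) = 2.501 and ln(20) = 2.996; z_{0.2} = -0.8416, z_{0.72} = 0.5828.
σ = (2.996 − 2.501)/(0.5828 − (-0.8416)) = 0.347.
μ = 2.501 − (-0.8416)·0.347 = 2.793.

μ ≈ 2.793, σ ≈ 0.347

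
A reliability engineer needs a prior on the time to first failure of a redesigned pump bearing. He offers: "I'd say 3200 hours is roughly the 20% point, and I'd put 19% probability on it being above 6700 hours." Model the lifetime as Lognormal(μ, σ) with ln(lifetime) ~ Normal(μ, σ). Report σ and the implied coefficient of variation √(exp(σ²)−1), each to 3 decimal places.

If T ~ Lognormal(μ,σ) then ln T ~ Normal(μ,σ), so the p-quantile of ln T is μ + z_p·σ.
ln(3200) = 8.071 and ln(6700) = 8.81; z_{0.2} = -0.8416, z_{0.81} = 0.8779.
σ = (8.81 − 8.071)/(0.8779 − (-0.8416)) = 0.430.
μ = 8.071 − (-0.8416)·0.430 = 8.433.
CV = √(exp(σ²)−1) = √(exp(0.1847)−1) = 0.450.

σ ≈ 0.430, CV ≈ 0.450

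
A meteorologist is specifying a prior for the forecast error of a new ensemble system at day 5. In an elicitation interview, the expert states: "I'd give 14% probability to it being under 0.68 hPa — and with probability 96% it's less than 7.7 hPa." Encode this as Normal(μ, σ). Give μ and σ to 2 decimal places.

μ = 3.36, σ = 2.48

For Normal(μ,σ), the p-quantile is μ + z_p·σ. Here z_{0.14} = -1.08, z_{0.96} = 1.751.
So 0.68 = μ − 1.08σ and 7.7 = μ + 1.751σ.
Subtracting: σ = (7.7 − 0.68)/(1.751 − (-1.08)) = 2.48.
Then μ = 0.68 − (-1.08)·2.48 = 3.36.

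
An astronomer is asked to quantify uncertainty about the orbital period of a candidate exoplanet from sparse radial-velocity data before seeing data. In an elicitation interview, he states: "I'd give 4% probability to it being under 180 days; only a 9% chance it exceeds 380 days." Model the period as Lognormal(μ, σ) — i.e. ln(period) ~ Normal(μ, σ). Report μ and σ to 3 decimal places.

If T ~ Lognormal(μ,σ) then ln T ~ Normal(μ,σ), so the p-quantile of ln T is μ + z_p·σ.
ln(180) = 5.193 and ln(380) = 5.94; z_{0.04} = -1.751, z_{0.91} = 1.341.
σ = (5.94 − 5.193)/(1.341 − (-1.751)) = 0.242.
μ = 5.193 − (-1.751)·0.242 = 5.616.

μ ≈ 5.616, σ ≈ 0.242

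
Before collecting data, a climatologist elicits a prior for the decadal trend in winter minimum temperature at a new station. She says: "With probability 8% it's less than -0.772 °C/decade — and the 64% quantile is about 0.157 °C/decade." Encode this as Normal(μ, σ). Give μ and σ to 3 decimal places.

μ = -0.032, σ = 0.527

The p-quantile of Normal(μ,σ) is μ + z_p·σ, with z_{0.08} = -1.405 and z_{0.64} = 0.3585.
Eliminate σ: μ = (z₂·x₁ − z₁·x₂)/(z₂ − z₁) = (0.3585·-0.772 − (-1.405)·0.157)/1.764 = -0.032.
Then σ = (x₂ − x₁)/(z₂ − z₁) = (0.157 − -0.772)/1.764 = 0.527.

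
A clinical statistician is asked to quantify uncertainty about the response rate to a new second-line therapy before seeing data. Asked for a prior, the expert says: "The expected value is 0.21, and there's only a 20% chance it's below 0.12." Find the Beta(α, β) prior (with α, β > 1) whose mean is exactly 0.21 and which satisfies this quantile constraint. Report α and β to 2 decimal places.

α ≈ 3.15, β ≈ 11.86

With mean 0.21 fixed, write α = 0.21s, β = 0.79s where s = α+β.
Need P(θ < 0.12) = 0.2 under Beta(0.21s, 0.79s). Normal approximation: (q−m)/√(m(1−m)/s) ≈ z_{0.2} = -0.842, so s ≈ 0.21·0.79·(-0.842)²/(0.12−0.21)² = 14.5.
At s = 14.5: P(θ<0.12) ≈ 0.205. Adjusting to match 0.2 gives s ≈ 15.01.
So α = 0.21·15.01 ≈ 3.15, β = 0.79·15.01 ≈ 11.86.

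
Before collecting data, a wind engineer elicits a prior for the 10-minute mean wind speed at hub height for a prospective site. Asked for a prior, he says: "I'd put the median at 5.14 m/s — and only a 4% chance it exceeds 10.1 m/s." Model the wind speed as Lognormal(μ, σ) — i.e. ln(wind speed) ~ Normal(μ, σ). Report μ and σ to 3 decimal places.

μ ≈ 1.637, σ ≈ 0.386

If T ~ Lognormal(μ,σ) then ln T ~ Normal(μ,σ), so the p-quantile of ln T is μ + z_p·σ.
ln(5.14) = 1.637 and ln(10.1) = 2.313; z_{0.5} = 0, z_{0.96} = 1.751.
σ = (2.313 − 1.637)/(1.751 − (0)) = 0.386.
μ = 1.637 − (0)·0.386 = 1.637.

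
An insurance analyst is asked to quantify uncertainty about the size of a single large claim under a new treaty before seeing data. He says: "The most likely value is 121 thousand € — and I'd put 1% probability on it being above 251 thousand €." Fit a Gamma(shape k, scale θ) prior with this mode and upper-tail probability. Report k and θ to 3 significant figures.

k ≈ 10.2, θ ≈ 13.2

Gamma(k,θ) with k>1 has mode (k−1)θ, so θ = 121/(k−1).
Need P(X < 251) = 0.99 with θ tied to k this way. Start at k = 2, θ = 121: P(X<251) ≈ 0.614.
Too low — raise k to concentrate. Iterating converges to k ≈ 10.2.
Then θ = 121/(10.2−1) ≈ 13.2.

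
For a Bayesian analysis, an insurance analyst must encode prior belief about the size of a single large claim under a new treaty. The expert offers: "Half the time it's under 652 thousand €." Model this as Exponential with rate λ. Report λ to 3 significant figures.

λ ≈ 0.00106

Exponential median = ln 2 / λ, so λ = ln 2 / 652.0 = 0.00106.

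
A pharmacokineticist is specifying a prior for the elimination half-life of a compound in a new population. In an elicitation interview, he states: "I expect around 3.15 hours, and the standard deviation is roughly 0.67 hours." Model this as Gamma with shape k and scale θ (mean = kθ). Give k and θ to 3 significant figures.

For Gamma(k, scale θ): mean = kθ, variance = kθ², so CV = 1/√k.
CV = SD/mean = 0.67/3.15 = 0.2127, hence k = 1/CV² = 22.1.
Then θ = mean/k = 3.15/22.1 = 0.143.

k ≈ 22.1, θ ≈ 0.143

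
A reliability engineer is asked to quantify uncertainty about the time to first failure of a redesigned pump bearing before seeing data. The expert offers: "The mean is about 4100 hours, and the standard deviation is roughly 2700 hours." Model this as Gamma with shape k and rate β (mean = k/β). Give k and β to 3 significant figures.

For Gamma(k, rate β): mean = k/β, variance = k/β², so CV = 1/√k.
CV = SD/mean = 2700/4100 = 0.6585, hence k = 1/CV² = 2.31.
Then β = k/mean = 2.31/4100 = 0.000562.

k ≈ 2.31, β ≈ 0.000562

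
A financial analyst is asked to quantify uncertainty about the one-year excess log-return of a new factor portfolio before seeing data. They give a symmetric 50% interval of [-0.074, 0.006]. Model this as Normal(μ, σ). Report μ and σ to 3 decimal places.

A symmetric 50% interval runs μ ± z·σ with z = 0.6745.
Half-width = 0.04, so σ = 0.04/0.6745 = 0.059.
μ is the interval midpoint, -0.034.

μ = -0.034, σ = 0.059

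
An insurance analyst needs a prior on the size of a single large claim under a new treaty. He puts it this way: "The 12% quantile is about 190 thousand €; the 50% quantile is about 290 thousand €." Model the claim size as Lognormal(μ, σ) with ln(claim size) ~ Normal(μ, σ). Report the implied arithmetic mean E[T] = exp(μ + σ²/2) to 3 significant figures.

E[T] ≈ 309 thousand €

If T ~ Lognormal(μ,σ) then ln T ~ Normal(μ,σ), so the p-quantile of ln T is μ + z_p·σ.
ln(190) = 5.247 and ln(290) = 5.67; z_{0.12} = -1.175, z_{0.5} = 0.
σ = (5.67 − 5.247)/(0 − (-1.175)) = 0.360.
μ = 5.247 − (-1.175)·0.360 = 5.670.
E[T] = exp(μ + σ²/2) = exp(5.670 + 0.0648) = 309 thousand €.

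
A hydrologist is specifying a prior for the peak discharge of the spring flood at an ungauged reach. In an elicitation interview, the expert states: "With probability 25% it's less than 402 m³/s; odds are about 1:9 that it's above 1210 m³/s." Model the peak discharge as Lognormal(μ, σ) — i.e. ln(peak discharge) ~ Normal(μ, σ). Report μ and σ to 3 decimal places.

If T ~ Lognormal(μ,σ) then ln T ~ Normal(μ,σ), so the p-quantile of ln T is μ + z_p·σ.
ln(402) = 5.996 and ln(1210) = 7.098; z_{0.25} = -0.6745, z_{0.9} = 1.282.
σ = (7.098 − 5.996)/(1.282 − (-0.6745)) = 0.563.
μ = 5.996 − (-0.6745)·0.563 = 6.376.

μ ≈ 6.376, σ ≈ 0.563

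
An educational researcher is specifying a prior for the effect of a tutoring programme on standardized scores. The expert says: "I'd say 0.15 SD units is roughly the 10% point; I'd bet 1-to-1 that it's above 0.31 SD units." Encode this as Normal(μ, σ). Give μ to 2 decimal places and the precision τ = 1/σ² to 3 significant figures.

μ = 0.31, τ = 64.2

For Normal(μ,σ), the p-quantile is μ + z_p·σ. Here z_{0.1} = -1.282, z_{0.5} = 0.
So 0.15 = μ − 1.282σ and 0.31 = μ + 0σ.
Subtracting: σ = (0.31 − 0.15)/(0 − (-1.282)) = 0.12.
Then μ = 0.15 − (-1.282)·0.12 = 0.31.
Precision τ = 1/σ² = 1/0.1248² = 64.2.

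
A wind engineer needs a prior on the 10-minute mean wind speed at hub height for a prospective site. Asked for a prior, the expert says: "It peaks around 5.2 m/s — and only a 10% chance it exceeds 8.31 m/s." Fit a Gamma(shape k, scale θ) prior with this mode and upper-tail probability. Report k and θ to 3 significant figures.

Gamma(k,θ) with k>1 has mode (k−1)θ, so θ = 5.2/(k−1).
Need P(X < 8.31) = 0.9 with θ tied to k this way. Start at k = 2, θ = 5.2: P(X<8.31) ≈ 0.474.
Too low — raise k to concentrate. Iterating converges to k ≈ 9.55.
Then θ = 5.2/(9.55−1) ≈ 0.608.

k ≈ 9.55, θ ≈ 0.608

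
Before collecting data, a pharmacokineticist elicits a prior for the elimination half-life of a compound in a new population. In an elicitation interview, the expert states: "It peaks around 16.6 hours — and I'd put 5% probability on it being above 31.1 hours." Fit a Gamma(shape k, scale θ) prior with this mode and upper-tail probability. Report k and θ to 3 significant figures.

k ≈ 8.06, θ ≈ 2.35

Gamma(k,θ) with k>1 has mode (k−1)θ, so θ = 16.6/(k−1).
Need P(X < 31.1) = 0.95 with θ tied to k this way. Start at k = 2, θ = 16.6: P(X<31.1) ≈ 0.559.
Too low — raise k to concentrate. Iterating converges to k ≈ 8.06.
Then θ = 16.6/(8.06−1) ≈ 2.35.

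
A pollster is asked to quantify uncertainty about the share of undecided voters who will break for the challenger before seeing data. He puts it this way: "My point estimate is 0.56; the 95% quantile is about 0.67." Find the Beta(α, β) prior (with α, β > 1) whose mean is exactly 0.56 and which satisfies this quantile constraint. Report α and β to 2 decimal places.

With mean 0.56 fixed, write α = 0.56s, β = 0.44s where s = α+β.
Need P(θ < 0.67) = 0.95 under Beta(0.56s, 0.44s). Normal approximation: (q−m)/√(m(1−m)/s) ≈ z_{0.95} = 1.64, so s ≈ 0.56·0.44·(1.64)²/(0.67−0.56)² = 55.1.
At s = 55.1: P(θ<0.67) ≈ 0.953. Adjusting to match 0.95 gives s ≈ 52.93.
So α = 0.56·52.93 ≈ 29.64, β = 0.44·52.93 ≈ 23.29.

α ≈ 29.64, β ≈ 23.29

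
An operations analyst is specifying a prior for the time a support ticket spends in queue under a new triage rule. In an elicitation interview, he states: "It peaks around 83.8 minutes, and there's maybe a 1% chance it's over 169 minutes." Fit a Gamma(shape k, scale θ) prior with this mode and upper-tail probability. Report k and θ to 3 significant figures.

k ≈ 11, θ ≈ 8.41

Gamma(k,θ) with k>1 has mode (k−1)θ, so θ = 83.8/(k−1).
Need P(X < 169) = 0.99 with θ tied to k this way. Start at k = 2, θ = 83.8: P(X<169) ≈ 0.598.
Too low — raise k to concentrate. Iterating converges to k ≈ 11.
Then θ = 83.8/(11−1) ≈ 8.41.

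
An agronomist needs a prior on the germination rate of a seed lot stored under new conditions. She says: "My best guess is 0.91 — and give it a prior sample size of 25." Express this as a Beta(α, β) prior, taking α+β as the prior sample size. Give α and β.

Under the effective-sample-size interpretation, Beta(α, β) has prior mean α/(α+β) and prior sample size α+β.
So α+β = 25 and α/(α+β) = 0.91, giving α = 0.91·25 = 22.75 and β = 25 − 22.75 = 2.25.

α = 22.75, β = 2.25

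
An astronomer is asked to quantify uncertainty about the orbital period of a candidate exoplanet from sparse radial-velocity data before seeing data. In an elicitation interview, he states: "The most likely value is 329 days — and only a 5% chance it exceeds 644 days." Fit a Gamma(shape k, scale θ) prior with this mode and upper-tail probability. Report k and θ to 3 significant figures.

k ≈ 7.15, θ ≈ 53.5

Gamma(k,θ) with k>1 has mode (k−1)θ, so θ = 329/(k−1).
Need P(X < 644) = 0.95 with θ tied to k this way. Start at k = 2, θ = 329: P(X<644) ≈ 0.582.
Too low — raise k to concentrate. Iterating converges to k ≈ 7.15.
Then θ = 329/(7.15−1) ≈ 53.5.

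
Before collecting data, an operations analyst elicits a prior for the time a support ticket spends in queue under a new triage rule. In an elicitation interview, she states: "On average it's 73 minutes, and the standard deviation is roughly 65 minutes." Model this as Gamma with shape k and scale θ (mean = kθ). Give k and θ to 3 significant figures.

k ≈ 1.26, θ ≈ 57.9

For Gamma(k, scale θ): mean = kθ, variance = kθ², so CV = 1/√k.
CV = SD/mean = 65/73 = 0.8904, hence k = 1/CV² = 1.26.
Then θ = mean/k = 73/1.26 = 57.9.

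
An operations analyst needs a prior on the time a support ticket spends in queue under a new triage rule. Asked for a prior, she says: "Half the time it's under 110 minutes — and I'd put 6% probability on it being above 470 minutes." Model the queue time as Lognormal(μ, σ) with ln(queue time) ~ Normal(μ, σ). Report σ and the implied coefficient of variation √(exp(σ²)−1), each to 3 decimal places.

σ ≈ 0.934, CV ≈ 1.180

If T ~ Lognormal(μ,σ) then ln T ~ Normal(μ,σ), so the p-quantile of ln T is μ + z_p·σ.
ln(110) = 4.7 and ln(470) = 6.153; z_{0.5} = 0, z_{0.94} = 1.555.
σ = (6.153 − 4.7)/(1.555 − (0)) = 0.934.
μ = 4.7 − (0)·0.934 = 4.700.
CV = √(exp(σ²)−1) = √(exp(0.8725)−1) = 1.180.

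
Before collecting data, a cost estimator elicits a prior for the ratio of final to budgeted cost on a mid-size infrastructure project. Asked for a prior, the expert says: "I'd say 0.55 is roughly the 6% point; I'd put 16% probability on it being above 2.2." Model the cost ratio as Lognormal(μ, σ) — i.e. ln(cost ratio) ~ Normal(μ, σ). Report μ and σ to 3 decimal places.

μ ≈ 0.248, σ ≈ 0.544

If T ~ Lognormal(μ,σ) then ln T ~ Normal(μ,σ), so the p-quantile of ln T is μ + z_p·σ.
ln(0.55) = -0.5978 and ln(2.2) = 0.7885; z_{0.06} = -1.555, z_{0.84} = 0.9945.
σ = (0.7885 − -0.5978)/(0.9945 − (-1.555)) = 0.544.
μ = -0.5978 − (-1.555)·0.544 = 0.248.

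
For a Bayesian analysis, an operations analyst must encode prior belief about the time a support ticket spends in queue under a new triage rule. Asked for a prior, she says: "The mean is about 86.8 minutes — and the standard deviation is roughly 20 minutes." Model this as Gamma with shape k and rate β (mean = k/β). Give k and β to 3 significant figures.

For Gamma(k, rate β): mean = k/β, variance = k/β², so CV = 1/√k.
CV = SD/mean = 20/86.8 = 0.2304, hence k = 1/CV² = 18.8.
Then β = k/mean = 18.8/86.8 = 0.217.

k ≈ 18.8, β ≈ 0.217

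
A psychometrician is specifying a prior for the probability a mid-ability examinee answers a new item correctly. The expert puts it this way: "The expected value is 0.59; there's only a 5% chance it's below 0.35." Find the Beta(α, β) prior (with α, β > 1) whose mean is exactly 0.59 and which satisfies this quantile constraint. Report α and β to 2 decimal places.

With mean 0.59 fixed, write α = 0.59s, β = 0.41s where s = α+β.
Need P(θ < 0.35) = 0.05 under Beta(0.59s, 0.41s). Normal approximation: (q−m)/√(m(1−m)/s) ≈ z_{0.05} = -1.64, so s ≈ 0.59·0.41·(-1.64)²/(0.35−0.59)² = 11.4.
At s = 11.4: P(θ<0.35) ≈ 0.050. Adjusting to match 0.05 gives s ≈ 11.34.
So α = 0.59·11.34 ≈ 6.69, β = 0.41·11.34 ≈ 4.65.

α ≈ 6.69, β ≈ 4.65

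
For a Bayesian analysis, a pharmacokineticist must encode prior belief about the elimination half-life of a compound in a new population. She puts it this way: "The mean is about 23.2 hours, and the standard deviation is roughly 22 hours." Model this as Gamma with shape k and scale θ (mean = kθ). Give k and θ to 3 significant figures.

k ≈ 1.11, θ ≈ 20.9

For Gamma(k, scale θ): mean = kθ, variance = kθ², so CV = 1/√k.
CV = SD/mean = 22/23.2 = 0.9483, hence k = 1/CV² = 1.11.
Then θ = mean/k = 23.2/1.11 = 20.9.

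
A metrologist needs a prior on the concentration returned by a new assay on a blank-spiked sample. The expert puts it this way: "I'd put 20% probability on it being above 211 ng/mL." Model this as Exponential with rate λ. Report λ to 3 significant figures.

P(T > 211.0) = e^(−λ·211.0) = 0.2, so λ = −ln(0.2)/211.0 = 0.00763.

λ ≈ 0.00763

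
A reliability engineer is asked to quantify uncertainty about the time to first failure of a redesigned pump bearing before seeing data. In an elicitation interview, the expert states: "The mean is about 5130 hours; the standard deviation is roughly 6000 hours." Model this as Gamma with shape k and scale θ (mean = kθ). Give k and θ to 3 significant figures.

For Gamma(k, scale θ): mean = kθ, variance = kθ², so CV = 1/√k.
CV = SD/mean = 6000/5130 = 1.17, hence k = 1/CV² = 0.731.
Then θ = mean/k = 5130/0.731 = 7020.

k ≈ 0.731, θ ≈ 7020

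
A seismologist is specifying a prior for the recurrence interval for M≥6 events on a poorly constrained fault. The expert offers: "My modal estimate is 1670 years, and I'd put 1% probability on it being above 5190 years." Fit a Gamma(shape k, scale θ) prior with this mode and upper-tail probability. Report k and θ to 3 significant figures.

Gamma(k,θ) with k>1 has mode (k−1)θ, so θ = 1670/(k−1).
Need P(X < 5190) = 0.99 with θ tied to k this way. Start at k = 2, θ = 1670: P(X<5190) ≈ 0.816.
Too low — raise k to concentrate. Iterating converges to k ≈ 4.47.
Then θ = 1670/(4.47−1) ≈ 481.

k ≈ 4.47, θ ≈ 481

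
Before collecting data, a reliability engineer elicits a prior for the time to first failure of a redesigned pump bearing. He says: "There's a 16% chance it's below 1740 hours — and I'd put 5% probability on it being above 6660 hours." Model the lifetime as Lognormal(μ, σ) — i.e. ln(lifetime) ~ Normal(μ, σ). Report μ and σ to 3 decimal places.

If T ~ Lognormal(μ,σ) then ln T ~ Normal(μ,σ), so the p-quantile of ln T is μ + z_p·σ.
ln(1740) = 7.462 and ln(6660) = 8.804; z_{0.16} = -0.9945, z_{0.95} = 1.645.
σ = (8.804 − 7.462)/(1.645 − (-0.9945)) = 0.509.
μ = 7.462 − (-0.9945)·0.509 = 7.967.

μ ≈ 7.967, σ ≈ 0.509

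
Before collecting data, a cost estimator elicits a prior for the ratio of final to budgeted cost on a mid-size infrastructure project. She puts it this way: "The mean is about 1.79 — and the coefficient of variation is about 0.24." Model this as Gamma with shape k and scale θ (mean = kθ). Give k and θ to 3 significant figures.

k ≈ 17.4, θ ≈ 0.103

For Gamma(k, scale θ): mean = kθ, variance = kθ², so CV = 1/√k.
CV = 0.24, hence k = 1/CV² = 17.4.
Then θ = mean/k = 1.79/17.4 = 0.103.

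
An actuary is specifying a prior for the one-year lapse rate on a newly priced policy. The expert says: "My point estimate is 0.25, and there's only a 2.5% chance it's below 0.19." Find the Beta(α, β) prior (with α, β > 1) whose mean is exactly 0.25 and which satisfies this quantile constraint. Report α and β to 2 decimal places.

With mean 0.25 fixed, write α = 0.25s, β = 0.75s where s = α+β.
Need P(θ < 0.19) = 0.025 under Beta(0.25s, 0.75s). Normal approximation: (q−m)/√(m(1−m)/s) ≈ z_{0.025} = -1.96, so s ≈ 0.25·0.75·(-1.96)²/(0.19−0.25)² = 200.1.
At s = 200.1: P(θ<0.19) ≈ 0.020. Adjusting to match 0.025 gives s ≈ 182.14.
So α = 0.25·182.14 ≈ 45.54, β = 0.75·182.14 ≈ 136.61.

α ≈ 45.54, β ≈ 136.61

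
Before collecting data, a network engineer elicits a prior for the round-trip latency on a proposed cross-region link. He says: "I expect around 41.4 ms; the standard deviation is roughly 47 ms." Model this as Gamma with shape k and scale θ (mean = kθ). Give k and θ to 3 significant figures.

k ≈ 0.776, θ ≈ 53.4

For Gamma(k, scale θ): mean = kθ, variance = kθ², so CV = 1/√k.
CV = SD/mean = 47/41.4 = 1.135, hence k = 1/CV² = 0.776.
Then θ = mean/k = 41.4/0.776 = 53.4.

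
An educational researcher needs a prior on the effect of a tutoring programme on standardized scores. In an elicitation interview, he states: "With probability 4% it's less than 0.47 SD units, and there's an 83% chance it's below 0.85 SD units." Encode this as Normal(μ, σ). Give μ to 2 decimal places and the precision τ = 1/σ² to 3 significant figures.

For Normal(μ,σ), the p-quantile is μ + z_p·σ. Here z_{0.04} = -1.751, z_{0.83} = 0.9542.
So 0.47 = μ − 1.751σ and 0.85 = μ + 0.9542σ.
Subtracting: σ = (0.85 − 0.47)/(0.9542 − (-1.751)) = 0.14.
Then μ = 0.47 − (-1.751)·0.14 = 0.72.
Precision τ = 1/σ² = 1/0.1405² = 50.7.

μ = 0.72, τ = 50.7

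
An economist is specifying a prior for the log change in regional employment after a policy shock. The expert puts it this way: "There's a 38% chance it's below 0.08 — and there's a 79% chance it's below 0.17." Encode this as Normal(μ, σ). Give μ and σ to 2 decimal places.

For Normal(μ,σ), the p-quantile is μ + z_p·σ. Here z_{0.38} = -0.3055, z_{0.79} = 0.8064.
So 0.08 = μ − 0.3055σ and 0.17 = μ + 0.8064σ.
Subtracting: σ = (0.17 − 0.08)/(0.8064 − (-0.3055)) = 0.08.
Then μ = 0.08 − (-0.3055)·0.08 = 0.10.

μ = 0.10, σ = 0.08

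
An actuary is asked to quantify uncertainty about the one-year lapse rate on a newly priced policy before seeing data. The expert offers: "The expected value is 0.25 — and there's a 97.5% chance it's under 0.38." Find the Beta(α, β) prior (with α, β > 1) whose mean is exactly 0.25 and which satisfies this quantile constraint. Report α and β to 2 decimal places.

α ≈ 12.05, β ≈ 36.14

With mean 0.25 fixed, write α = 0.25s, β = 0.75s where s = α+β.
Need P(θ < 0.38) = 0.975 under Beta(0.25s, 0.75s). Normal approximation: (q−m)/√(m(1−m)/s) ≈ z_{0.975} = 1.96, so s ≈ 0.25·0.75·(1.96)²/(0.38−0.25)² = 42.6.
At s = 42.6: P(θ<0.38) ≈ 0.968. Adjusting to match 0.975 gives s ≈ 48.18.
So α = 0.25·48.18 ≈ 12.05, β = 0.75·48.18 ≈ 36.14.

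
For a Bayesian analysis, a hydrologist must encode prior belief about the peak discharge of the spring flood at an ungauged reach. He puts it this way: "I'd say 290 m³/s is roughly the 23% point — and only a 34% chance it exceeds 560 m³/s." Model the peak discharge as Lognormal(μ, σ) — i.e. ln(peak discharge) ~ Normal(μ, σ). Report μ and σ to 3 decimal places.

If T ~ Lognormal(μ,σ) then ln T ~ Normal(μ,σ), so the p-quantile of ln T is μ + z_p·σ.
ln(290) = 5.67 and ln(560) = 6.328; z_{0.23} = -0.7388, z_{0.66} = 0.4125.
σ = (6.328 − 5.67)/(0.4125 − (-0.7388)) = 0.572.
μ = 5.67 − (-0.7388)·0.572 = 6.092.

μ ≈ 6.092, σ ≈ 0.572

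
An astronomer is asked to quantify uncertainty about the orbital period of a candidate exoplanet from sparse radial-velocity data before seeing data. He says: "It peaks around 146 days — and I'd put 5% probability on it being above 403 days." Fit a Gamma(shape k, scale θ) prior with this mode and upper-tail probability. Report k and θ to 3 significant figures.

k ≈ 3.6, θ ≈ 56.1

Gamma(k,θ) with k>1 has mode (k−1)θ, so θ = 146/(k−1).
Need P(X < 403) = 0.95 with θ tied to k this way. Start at k = 2, θ = 146: P(X<403) ≈ 0.762.
Too low — raise k to concentrate. Iterating converges to k ≈ 3.6.
Then θ = 146/(3.6−1) ≈ 56.1.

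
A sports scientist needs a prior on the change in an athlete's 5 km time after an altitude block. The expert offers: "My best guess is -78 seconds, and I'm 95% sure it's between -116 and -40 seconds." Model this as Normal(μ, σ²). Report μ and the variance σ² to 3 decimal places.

μ = -78.000, σ² = 375.899

A symmetric 95% interval runs μ ± z·σ with z = 1.96.
Half-width = 38, so σ = 38/1.96 = 19.3881 and σ² = 375.899.
μ is the stated best guess, -78.000.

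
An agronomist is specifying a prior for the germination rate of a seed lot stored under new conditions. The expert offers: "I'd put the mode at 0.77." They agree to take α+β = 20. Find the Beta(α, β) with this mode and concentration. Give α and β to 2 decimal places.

α = 14.86, β = 5.14

For α,β > 1 the Beta mode is (α−1)/(α+β−2). With α+β = 20, the mode is (α−1)/18.
Set (α−1)/18 = 0.77 → α = 1 + 0.77·18 = 14.86.
β = 20 − α = 5.14.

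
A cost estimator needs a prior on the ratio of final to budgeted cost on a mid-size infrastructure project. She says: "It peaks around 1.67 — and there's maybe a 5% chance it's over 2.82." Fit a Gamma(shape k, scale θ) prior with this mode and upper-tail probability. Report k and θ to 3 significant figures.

Gamma(k,θ) with k>1 has mode (k−1)θ, so θ = 1.67/(k−1).
Need P(X < 2.82) = 0.95 with θ tied to k this way. Start at k = 2, θ = 1.67: P(X<2.82) ≈ 0.503.
Too low — raise k to concentrate. Iterating converges to k ≈ 11.2.
Then θ = 1.67/(11.2−1) ≈ 0.164.

k ≈ 11.2, θ ≈ 0.164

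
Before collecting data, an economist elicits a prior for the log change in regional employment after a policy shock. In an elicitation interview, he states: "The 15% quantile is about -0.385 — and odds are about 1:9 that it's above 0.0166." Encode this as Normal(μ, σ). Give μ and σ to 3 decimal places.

For Normal(μ,σ), the p-quantile is μ + z_p·σ. Here z_{0.15} = -1.036, z_{0.9} = 1.282.
So -0.385 = μ − 1.036σ and 0.0166 = μ + 1.282σ.
Subtracting: σ = (0.0166 − -0.385)/(1.282 − (-1.036)) = 0.173.
Then μ = -0.385 − (-1.036)·0.173 = -0.205.

μ = -0.205, σ = 0.173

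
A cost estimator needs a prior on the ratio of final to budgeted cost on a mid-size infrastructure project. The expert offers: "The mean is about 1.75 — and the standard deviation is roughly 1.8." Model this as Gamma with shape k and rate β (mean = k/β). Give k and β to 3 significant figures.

For Gamma(k, rate β): mean = k/β, variance = k/β², so CV = 1/√k.
CV = SD/mean = 1.8/1.75 = 1.029, hence k = 1/CV² = 0.945.
Then β = k/mean = 0.945/1.75 = 0.54.

k ≈ 0.945, β ≈ 0.54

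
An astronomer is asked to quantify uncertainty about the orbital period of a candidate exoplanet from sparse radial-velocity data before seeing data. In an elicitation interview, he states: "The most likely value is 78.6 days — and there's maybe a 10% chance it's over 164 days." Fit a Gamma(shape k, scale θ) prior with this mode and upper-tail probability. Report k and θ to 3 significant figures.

Gamma(k,θ) with k>1 has mode (k−1)θ, so θ = 78.6/(k−1).
Need P(X < 164) = 0.9 with θ tied to k this way. Start at k = 2, θ = 78.6: P(X<164) ≈ 0.617.
Too low — raise k to concentrate. Iterating converges to k ≈ 4.55.
Then θ = 78.6/(4.55−1) ≈ 22.1.

k ≈ 4.55, θ ≈ 22.1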